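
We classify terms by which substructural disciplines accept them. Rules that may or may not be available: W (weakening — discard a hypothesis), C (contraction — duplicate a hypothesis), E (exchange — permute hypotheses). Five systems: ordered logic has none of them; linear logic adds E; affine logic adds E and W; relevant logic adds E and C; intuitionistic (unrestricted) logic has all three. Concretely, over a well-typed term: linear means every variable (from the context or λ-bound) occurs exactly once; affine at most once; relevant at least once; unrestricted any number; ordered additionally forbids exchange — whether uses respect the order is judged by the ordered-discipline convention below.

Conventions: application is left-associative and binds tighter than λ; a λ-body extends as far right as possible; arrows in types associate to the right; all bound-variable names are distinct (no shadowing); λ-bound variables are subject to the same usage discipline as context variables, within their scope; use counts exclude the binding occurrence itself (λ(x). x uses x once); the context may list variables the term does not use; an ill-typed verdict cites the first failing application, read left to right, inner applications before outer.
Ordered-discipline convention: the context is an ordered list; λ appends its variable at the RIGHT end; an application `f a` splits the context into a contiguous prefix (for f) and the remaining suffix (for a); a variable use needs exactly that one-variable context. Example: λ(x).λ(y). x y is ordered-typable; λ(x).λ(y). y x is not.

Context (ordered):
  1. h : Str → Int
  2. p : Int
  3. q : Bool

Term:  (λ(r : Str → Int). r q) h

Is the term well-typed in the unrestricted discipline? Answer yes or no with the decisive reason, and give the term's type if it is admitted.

no — fails simple typing
use counts: h=1; p=0; q=1; r (λ-bound)=1
left-to-right use order: r, q, h
typing: ill-typed: an argument Bool mismatches the expected Str
all disciplines: ordered ✗ · linear ✗ · affine ✗ · relevant ✗ · unrestricted ✗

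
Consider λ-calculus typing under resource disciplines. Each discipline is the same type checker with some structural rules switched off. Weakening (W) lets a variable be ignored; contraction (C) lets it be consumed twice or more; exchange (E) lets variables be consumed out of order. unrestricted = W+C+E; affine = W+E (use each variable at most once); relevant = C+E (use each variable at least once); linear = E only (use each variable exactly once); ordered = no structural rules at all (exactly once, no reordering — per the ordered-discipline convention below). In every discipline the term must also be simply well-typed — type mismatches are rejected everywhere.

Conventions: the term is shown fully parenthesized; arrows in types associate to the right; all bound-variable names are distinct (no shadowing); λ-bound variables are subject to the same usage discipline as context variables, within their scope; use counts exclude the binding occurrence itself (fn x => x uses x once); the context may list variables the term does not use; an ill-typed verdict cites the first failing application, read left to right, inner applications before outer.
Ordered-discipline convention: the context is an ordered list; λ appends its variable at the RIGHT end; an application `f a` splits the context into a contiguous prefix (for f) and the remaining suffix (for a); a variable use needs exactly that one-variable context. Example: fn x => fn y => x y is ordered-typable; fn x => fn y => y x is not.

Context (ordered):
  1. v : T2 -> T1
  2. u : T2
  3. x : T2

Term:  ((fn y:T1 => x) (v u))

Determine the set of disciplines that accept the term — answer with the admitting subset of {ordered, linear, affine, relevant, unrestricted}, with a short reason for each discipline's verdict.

admitted in: affine, unrestricted
variable uses: v ×1; u ×1; x ×1; y [bound] ×0
use order (left to right): x, v, u
typing: well-typed at T2
ordered ✗ (y left unused)
linear ✗ (y left unused)
affine ✓ (none of v, u, x, y used more than once)
relevant ✗ (y left unused)
unrestricted ✓ (typability at T2 is all that's needed)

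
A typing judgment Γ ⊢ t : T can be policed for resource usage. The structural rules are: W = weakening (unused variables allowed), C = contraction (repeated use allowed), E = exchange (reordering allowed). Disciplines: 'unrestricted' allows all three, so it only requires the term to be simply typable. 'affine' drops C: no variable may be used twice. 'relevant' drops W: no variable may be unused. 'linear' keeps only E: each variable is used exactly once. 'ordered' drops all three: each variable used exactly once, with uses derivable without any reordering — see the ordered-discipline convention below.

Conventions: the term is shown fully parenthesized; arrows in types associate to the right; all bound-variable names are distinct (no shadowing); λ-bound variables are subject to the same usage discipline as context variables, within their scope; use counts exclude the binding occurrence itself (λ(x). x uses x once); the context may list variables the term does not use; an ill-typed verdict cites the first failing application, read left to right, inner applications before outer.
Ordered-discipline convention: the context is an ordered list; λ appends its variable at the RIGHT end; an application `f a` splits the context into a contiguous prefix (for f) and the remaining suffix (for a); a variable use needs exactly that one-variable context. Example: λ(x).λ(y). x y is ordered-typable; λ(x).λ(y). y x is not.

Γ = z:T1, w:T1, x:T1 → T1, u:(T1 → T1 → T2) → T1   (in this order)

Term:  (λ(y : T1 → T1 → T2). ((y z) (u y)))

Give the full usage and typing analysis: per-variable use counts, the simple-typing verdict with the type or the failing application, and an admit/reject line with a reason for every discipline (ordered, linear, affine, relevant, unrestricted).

usage: z: 1×; w: 0×; x: 0×; u: 1×; y [bound]: 2×
use order (left to right): y, z, u, y
typing: the term checks, with type (T1 → T1 → T2) → T2
ordered: ✗ — uses contraction: y ×2; w, x never used (weakening)
linear: ✗ — uses contraction: y ×2; w, x never used (weakening)
affine: ✗ — uses contraction: y ×2
relevant: ✗ — w, x never used (weakening)
unrestricted: ✓ — simply typable at (T1 → T1 → T2) → T2; W, C, E all held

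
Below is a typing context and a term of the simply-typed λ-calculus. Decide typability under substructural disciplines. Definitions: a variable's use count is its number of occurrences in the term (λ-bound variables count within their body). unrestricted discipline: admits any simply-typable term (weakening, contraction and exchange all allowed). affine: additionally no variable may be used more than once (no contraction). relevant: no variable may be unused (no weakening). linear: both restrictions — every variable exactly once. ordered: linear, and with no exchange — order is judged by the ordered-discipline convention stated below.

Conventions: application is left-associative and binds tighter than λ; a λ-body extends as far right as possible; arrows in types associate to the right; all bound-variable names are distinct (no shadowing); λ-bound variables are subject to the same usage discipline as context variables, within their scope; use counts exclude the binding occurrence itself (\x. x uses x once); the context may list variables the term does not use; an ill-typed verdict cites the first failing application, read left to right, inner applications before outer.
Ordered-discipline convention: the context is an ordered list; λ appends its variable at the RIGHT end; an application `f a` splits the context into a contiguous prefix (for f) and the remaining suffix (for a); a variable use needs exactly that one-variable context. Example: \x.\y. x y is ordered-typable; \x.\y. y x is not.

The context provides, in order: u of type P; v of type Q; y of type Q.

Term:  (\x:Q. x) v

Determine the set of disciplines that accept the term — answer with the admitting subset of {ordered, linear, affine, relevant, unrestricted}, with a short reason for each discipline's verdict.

admitted in: affine, unrestricted
counts: u ×0, v ×1, y ×0, x (λ-bound) ×1
uses in reading order: x, v
typing: well-typed at Q
ordered ✗ (unused: u, y — weakening required)
linear ✗ (unused: u, y — weakening required)
affine ✓ (at most one use each (u, v, y, x))
relevant ✗ (unused: u, y — weakening required)
unrestricted ✓ (typability at Q is all that's needed)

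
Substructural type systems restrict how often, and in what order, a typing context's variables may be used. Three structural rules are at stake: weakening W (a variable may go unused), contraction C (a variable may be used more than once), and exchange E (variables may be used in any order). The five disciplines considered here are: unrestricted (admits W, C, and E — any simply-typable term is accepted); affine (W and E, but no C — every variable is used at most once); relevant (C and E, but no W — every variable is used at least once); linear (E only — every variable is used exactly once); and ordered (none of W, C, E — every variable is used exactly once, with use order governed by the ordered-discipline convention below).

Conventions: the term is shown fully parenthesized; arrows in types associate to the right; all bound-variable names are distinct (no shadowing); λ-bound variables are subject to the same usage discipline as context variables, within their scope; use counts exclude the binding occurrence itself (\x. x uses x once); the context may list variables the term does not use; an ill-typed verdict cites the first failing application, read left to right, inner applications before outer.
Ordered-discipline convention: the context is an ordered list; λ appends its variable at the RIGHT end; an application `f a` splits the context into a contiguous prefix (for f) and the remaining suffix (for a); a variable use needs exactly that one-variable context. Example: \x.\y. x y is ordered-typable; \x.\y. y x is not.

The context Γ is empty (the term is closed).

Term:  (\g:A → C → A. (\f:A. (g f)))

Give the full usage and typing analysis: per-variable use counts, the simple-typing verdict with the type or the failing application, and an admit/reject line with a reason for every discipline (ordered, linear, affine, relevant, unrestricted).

usage: g [bound]: 1×; f [bound]: 1×
left-to-right use order: g, f
typing: well-typed — term : (A → C → A) → A → C → A
ordered: ✓, g, f once each; derivable with no W/C/E
linear: ✓, exactly-once usage across g, f
affine: ✓, none of g, f used more than once
relevant: ✓, g, f: all used, weakening unneeded
unrestricted: ✓, simply typable at (A → C → A) → A → C → A; W, C, E all held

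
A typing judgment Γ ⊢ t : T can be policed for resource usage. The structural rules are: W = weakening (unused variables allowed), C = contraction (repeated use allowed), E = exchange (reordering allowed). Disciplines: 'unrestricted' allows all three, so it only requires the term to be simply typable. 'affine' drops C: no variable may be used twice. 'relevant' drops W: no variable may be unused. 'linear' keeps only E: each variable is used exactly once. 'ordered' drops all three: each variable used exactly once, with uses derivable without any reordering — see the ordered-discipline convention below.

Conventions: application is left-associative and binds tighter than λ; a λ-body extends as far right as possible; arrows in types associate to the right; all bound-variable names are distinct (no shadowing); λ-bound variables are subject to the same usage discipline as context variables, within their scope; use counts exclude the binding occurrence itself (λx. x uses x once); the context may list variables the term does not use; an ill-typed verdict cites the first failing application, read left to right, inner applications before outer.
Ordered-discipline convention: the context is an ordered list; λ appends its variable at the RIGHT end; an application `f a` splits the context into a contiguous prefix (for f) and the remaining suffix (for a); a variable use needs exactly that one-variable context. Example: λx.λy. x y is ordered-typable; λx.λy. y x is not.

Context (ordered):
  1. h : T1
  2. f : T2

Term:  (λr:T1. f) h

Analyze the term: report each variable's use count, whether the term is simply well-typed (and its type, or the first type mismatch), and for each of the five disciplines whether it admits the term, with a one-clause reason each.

variable uses: h: 1×; f: 1×; r (λ-bound): 0×
left-to-right use order: f, h
typing: the term checks, with type T2
ordered ✗ (unused: r — weakening required)
linear ✗ (unused: r — weakening required)
affine ✓ (no duplicate uses among h, f, r)
relevant ✗ (unused: r — weakening required)
unrestricted ✓ (typability at T2 is all that's needed)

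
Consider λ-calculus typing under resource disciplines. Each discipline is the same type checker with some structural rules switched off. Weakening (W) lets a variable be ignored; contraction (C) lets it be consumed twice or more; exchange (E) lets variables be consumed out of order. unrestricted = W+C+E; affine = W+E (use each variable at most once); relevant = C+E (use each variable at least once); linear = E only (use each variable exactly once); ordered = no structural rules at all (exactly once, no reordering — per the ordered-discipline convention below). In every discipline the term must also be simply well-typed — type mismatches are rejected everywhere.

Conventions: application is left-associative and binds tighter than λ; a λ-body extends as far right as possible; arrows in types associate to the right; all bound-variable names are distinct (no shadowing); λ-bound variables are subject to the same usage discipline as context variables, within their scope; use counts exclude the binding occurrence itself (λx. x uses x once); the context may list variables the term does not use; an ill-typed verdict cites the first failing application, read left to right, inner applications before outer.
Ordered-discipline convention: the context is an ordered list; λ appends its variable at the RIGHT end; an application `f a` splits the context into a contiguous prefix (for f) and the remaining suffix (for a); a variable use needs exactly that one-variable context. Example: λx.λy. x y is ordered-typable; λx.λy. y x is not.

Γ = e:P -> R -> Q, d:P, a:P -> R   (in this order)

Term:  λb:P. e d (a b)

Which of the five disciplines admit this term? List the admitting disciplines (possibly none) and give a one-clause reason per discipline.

admitted by: ordered, linear, affine, relevant, unrestricted
variable uses: e ×1; d ×1; a ×1; b [bound] ×1
order of uses: e, d, a, b
typing: the term checks, with type P -> Q
ordered: ✓, one use each (e, d, a, b); ordered split holds
linear: ✓, each of e, d, a, b used exactly once
affine: ✓, e, d, a, b: no repeats, contraction unneeded
relevant: ✓, none of e, d, a, b goes unused
unrestricted: ✓, type-checks (P -> Q) and nothing is barred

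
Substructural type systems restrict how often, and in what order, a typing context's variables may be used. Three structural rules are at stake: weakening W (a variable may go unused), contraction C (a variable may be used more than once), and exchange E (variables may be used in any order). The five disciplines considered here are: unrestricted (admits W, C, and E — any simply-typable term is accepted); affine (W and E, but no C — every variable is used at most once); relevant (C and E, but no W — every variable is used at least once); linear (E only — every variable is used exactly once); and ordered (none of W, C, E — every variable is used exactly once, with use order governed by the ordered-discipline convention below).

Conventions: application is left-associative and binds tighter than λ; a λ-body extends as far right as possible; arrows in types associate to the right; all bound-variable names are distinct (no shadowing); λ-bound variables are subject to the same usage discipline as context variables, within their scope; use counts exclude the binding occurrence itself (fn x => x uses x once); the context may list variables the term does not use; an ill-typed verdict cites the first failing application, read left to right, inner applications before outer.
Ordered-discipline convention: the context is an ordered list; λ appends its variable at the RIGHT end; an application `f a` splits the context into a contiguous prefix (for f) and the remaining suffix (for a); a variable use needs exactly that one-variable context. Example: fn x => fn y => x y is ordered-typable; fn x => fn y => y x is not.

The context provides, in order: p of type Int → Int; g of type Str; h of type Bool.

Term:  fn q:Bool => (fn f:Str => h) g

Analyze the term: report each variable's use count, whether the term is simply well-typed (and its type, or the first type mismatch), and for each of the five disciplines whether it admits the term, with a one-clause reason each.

variable uses: p: 0; g: 1; h: 1; q (λ-bound): 0; f (λ-bound): 0
left-to-right use order: h, g
typing: well-typed at Bool → Bool
ordered: ✗ — unused: p, q, f — weakening required
linear: ✗ — unused: p, q, f — weakening required
affine: ✓ — no duplicate uses among p, g, h, q, f
relevant: ✗ — unused: p, q, f — weakening required
unrestricted: ✓ — well-typed at Bool → Bool; no restrictions here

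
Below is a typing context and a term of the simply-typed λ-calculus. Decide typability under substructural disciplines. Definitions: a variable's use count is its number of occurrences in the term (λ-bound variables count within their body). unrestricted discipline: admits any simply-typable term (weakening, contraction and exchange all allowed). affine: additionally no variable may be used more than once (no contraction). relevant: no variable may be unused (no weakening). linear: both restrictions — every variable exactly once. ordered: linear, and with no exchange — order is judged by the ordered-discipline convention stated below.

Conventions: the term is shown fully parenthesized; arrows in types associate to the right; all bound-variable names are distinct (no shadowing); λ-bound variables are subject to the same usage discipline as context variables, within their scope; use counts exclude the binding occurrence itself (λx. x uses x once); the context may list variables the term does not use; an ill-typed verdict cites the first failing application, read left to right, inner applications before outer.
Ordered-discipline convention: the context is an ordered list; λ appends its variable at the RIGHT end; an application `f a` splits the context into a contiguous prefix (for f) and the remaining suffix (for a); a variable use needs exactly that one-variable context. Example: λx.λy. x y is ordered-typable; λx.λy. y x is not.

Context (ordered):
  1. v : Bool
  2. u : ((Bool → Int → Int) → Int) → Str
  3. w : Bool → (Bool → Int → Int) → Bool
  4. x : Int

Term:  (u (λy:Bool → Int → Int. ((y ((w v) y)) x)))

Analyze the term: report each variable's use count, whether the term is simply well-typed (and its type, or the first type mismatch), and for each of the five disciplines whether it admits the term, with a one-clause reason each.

usage: v: 1, u: 1, w: 1, x: 1, y [bound]: 2
uses in reading order: u, y, w, v, y, x
typing: the term checks, with type Str
ordered: ✗, repeated use of y ×2
linear: ✗, repeated use of y ×2
affine: ✗, repeated use of y ×2
relevant: ✓, every one of v, u, w, x, y appears
unrestricted: ✓, typability at Str is all that's needed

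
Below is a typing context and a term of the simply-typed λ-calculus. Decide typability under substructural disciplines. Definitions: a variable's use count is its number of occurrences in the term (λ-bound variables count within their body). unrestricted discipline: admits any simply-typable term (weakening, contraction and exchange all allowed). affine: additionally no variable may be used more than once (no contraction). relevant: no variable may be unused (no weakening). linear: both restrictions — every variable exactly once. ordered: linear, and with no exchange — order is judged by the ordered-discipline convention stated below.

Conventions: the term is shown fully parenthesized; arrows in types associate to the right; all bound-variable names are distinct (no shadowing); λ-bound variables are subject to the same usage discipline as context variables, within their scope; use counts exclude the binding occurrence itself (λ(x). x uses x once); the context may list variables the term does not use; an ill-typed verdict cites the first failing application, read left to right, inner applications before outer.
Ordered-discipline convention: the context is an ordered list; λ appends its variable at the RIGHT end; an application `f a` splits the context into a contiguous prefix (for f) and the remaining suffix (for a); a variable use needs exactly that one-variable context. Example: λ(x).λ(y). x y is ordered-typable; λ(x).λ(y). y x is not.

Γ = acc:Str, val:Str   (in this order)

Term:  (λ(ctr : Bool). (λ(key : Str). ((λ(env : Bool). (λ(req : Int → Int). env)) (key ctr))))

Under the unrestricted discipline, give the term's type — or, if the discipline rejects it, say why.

not well-typed under unrestricted — fails simple typing
variable uses: acc ×0, val ×0, ctr (λ-bound) ×1, key (λ-bound) ×1, env (λ-bound) ×1, req (λ-bound) ×0
left-to-right use order: env, key, ctr
typing: ill-typed: applying a non-function (Str)
all disciplines: ordered ✗, linear ✗, affine ✗, relevant ✗, unrestricted ✗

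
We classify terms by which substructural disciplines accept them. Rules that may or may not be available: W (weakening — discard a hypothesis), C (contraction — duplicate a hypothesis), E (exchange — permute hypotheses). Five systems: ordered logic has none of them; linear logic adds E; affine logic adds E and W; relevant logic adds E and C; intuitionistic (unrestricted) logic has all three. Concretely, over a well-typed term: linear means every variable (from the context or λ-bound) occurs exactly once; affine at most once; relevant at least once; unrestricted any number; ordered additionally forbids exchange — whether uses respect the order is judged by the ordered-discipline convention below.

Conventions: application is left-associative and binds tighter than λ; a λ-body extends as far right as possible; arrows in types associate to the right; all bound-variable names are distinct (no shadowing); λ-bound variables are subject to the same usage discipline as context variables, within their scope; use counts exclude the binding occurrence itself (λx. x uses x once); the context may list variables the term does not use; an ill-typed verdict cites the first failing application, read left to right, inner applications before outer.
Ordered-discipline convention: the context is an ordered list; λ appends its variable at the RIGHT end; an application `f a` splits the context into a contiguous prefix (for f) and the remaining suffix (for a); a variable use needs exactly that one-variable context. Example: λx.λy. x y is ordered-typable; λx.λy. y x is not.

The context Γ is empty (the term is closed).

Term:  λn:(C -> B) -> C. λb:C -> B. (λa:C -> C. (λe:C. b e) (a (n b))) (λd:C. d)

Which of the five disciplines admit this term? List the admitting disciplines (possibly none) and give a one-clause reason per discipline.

admitted by: relevant, unrestricted
variable uses: n [bound]=1; b [bound]=2; a [bound]=1; e [bound]=1; d [bound]=1
order of uses: b, e, a, n, b, d
typing: the term checks, with type ((C -> B) -> C) -> (C -> B) -> B
ordered: ✗ — uses contraction: b ×2
linear: ✗ — uses contraction: b ×2
affine: ✗ — uses contraction: b ×2
relevant: ✓ — at least one use each (n, b, a, e, d)
unrestricted: ✓ — simply typable at ((C -> B) -> C) -> (C -> B) -> B; W, C, E all held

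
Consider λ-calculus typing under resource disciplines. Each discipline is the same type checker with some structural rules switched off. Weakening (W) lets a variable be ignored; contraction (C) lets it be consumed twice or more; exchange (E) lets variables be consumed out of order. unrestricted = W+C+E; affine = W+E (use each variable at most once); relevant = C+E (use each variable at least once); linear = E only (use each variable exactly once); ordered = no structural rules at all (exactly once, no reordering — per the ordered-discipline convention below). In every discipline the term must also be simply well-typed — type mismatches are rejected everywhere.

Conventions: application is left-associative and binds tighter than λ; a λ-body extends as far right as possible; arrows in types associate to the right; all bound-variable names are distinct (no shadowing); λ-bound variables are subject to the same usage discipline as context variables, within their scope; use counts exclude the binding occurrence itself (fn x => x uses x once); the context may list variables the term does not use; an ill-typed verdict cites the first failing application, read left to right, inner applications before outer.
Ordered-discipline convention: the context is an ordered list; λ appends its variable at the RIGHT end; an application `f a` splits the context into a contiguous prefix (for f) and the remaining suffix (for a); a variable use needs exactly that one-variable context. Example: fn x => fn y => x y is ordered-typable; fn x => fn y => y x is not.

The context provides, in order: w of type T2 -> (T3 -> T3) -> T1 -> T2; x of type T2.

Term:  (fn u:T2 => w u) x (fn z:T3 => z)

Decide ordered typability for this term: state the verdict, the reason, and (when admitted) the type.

yes — one use each (w, x, u, z); ordered split holds; term : T1 -> T2
use counts: w=1, x=1, u (bound)=1, z (bound)=1
uses in reading order: w, u, x, z
typing: well-typed — term : T1 -> T2
per-discipline verdicts: ordered ✓; linear ✓; affine ✓; relevant ✓; unrestricted ✓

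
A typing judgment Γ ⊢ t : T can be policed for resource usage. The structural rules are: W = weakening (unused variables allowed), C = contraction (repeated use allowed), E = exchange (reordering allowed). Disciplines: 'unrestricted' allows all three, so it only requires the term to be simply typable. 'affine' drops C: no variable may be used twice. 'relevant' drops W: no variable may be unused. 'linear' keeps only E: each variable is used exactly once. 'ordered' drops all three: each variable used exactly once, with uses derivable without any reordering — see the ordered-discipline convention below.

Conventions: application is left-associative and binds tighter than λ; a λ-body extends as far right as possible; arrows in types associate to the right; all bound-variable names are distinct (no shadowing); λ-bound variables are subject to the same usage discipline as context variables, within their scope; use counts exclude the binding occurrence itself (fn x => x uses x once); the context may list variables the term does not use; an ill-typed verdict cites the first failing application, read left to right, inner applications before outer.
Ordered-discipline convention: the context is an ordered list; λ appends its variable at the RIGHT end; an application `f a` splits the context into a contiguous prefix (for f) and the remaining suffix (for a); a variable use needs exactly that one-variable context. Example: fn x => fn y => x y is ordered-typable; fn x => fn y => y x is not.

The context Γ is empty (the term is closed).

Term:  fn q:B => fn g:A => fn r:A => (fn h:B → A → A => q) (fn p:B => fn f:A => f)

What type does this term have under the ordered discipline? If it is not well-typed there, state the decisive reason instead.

not well-typed under ordered — unused: g, r, h, p — weakening required
use counts: q (bound)=1; g (bound)=0; r (bound)=0; h (bound)=0; p (bound)=0; f (bound)=1
order of uses: q, f
typing: the term checks, with type B → A → A → B
per-discipline verdicts: ordered ✗ | linear ✗ | affine ✓ | relevant ✗ | unrestricted ✓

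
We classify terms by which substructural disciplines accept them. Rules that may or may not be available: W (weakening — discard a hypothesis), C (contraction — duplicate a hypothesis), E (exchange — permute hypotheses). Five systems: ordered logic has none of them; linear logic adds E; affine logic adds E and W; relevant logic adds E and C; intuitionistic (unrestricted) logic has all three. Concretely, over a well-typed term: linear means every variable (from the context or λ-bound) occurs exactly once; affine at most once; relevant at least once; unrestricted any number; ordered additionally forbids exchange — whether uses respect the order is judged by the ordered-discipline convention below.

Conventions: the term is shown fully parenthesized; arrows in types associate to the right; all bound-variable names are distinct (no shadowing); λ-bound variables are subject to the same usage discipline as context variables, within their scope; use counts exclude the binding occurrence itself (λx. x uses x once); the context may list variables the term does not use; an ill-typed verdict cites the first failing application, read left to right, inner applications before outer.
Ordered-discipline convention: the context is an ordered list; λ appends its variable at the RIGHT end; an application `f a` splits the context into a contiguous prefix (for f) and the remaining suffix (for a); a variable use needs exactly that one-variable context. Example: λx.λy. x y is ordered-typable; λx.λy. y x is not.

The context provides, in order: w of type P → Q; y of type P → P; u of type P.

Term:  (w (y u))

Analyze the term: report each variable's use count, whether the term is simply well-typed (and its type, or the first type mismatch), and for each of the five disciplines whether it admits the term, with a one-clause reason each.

usage: w: 1; y: 1; u: 1
use order (left to right): w, y, u
typing: well-typed — term : Q
ordered: ✓ — one use each (w, y, u); ordered split holds
linear: ✓ — w, y, u: one use apiece
affine: ✓ — w, y, u: no repeats, contraction unneeded
relevant: ✓ — every one of w, y, u appears
unrestricted: ✓ — simply typable at Q; W, C, E all held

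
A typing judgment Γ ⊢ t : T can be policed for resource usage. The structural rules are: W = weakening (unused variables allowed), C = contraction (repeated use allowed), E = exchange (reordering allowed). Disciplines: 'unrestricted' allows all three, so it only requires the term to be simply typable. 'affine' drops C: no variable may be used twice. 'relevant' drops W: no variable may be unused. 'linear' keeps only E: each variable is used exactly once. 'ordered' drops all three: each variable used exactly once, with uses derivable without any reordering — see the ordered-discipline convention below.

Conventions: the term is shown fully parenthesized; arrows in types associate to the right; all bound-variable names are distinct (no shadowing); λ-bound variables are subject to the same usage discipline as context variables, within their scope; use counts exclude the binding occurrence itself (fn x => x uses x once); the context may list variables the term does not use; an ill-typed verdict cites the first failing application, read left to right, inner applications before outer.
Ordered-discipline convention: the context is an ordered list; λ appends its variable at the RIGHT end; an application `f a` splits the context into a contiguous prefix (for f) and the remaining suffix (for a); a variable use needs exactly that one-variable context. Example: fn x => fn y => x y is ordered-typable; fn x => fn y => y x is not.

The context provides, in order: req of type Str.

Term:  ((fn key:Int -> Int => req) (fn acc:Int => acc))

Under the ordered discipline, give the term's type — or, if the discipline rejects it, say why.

not well-typed under ordered — unused: key — weakening required
variable uses: req ×1; key [bound] ×0; acc [bound] ×1
uses in reading order: req, acc
typing: well-typed — term : Str
summary: ordered ✗; linear ✗; affine ✓; relevant ✗; unrestricted ✓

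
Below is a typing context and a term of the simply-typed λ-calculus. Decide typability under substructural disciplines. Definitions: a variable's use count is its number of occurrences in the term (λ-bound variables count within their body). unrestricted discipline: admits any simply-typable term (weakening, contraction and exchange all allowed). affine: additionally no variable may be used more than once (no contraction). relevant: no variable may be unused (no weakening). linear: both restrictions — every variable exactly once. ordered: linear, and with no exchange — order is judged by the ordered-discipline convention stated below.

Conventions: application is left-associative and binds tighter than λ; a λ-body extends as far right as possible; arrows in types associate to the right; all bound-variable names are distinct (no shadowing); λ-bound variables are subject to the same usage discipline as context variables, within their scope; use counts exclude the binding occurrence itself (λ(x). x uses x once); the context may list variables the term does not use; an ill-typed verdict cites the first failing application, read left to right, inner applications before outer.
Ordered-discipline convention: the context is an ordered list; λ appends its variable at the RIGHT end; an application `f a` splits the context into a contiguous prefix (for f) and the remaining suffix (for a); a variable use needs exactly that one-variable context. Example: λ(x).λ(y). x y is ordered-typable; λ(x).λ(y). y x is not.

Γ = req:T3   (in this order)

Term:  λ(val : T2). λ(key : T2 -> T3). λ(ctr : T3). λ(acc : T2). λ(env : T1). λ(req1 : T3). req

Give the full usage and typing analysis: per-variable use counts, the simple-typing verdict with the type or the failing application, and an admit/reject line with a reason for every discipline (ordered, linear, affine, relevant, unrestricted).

use counts: req=1; val (λ-bound)=0; key (λ-bound)=0; ctr (λ-bound)=0; acc (λ-bound)=0; env (λ-bound)=0; req1 (λ-bound)=0
use order (left to right): req
typing: the term checks, with type T2 -> (T2 -> T3) -> T3 -> T2 -> T1 -> T3 -> T3
ordered: ✗ — needs weakening: val, key, ctr, acc, env, req1 unused
linear: ✗ — needs weakening: val, key, ctr, acc, env, req1 unused
affine: ✓ — none of req, val, key, ctr, acc, env, req1 used more than once
relevant: ✗ — needs weakening: val, key, ctr, acc, env, req1 unused
unrestricted: ✓ — simply typable at T2 -> (T2 -> T3) -> T3 -> T2 -> T1 -> T3 -> T3; W, C, E all held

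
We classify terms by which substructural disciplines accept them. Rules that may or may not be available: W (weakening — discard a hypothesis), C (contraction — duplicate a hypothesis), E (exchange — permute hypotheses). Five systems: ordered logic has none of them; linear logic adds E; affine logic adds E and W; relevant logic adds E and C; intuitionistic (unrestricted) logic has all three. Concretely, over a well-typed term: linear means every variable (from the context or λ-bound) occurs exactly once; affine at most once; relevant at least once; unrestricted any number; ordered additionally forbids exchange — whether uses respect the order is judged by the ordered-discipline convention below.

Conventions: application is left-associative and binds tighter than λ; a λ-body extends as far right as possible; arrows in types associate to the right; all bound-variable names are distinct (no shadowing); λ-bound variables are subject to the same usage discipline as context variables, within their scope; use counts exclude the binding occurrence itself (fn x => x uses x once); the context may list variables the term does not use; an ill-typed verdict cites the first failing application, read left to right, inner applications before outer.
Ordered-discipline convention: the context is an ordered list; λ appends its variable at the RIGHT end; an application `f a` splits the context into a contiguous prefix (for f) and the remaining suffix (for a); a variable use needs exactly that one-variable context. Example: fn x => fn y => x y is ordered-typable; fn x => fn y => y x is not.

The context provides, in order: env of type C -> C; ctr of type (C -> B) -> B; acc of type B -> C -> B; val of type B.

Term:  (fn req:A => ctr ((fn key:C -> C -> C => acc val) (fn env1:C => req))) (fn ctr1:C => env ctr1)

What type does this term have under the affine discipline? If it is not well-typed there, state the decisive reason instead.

not well-typed under affine — the type mismatch rejects it
variable uses: env: 1×; ctr: 1×; acc: 1×; val: 1×; req (λ-bound): 1×; key (λ-bound): 0×; env1 (λ-bound): 0×; ctr1 (λ-bound): 1×
uses in reading order: ctr, acc, val, req, env, ctr1
typing: ill-typed: an argument C -> A mismatches the expected C -> C -> C
across the five disciplines: ordered ✗, linear ✗, affine ✗, relevant ✗, unrestricted ✗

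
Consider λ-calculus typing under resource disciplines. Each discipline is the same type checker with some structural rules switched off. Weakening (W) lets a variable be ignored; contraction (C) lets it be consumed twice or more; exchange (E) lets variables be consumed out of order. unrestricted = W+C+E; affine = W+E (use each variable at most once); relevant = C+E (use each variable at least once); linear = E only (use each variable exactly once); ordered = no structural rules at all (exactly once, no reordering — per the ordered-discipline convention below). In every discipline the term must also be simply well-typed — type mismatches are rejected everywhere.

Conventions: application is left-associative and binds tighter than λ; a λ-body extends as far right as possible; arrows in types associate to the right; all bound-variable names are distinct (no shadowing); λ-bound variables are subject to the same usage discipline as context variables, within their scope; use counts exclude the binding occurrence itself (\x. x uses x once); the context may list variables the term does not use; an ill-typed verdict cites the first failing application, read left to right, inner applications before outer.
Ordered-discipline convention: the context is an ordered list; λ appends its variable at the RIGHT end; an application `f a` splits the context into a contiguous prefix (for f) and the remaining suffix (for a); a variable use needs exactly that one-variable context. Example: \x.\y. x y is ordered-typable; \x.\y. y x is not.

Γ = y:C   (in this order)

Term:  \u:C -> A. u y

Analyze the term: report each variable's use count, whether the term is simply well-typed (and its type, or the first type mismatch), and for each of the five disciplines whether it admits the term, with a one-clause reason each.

variable uses: y ×1; u [bound] ×1
left-to-right use order: u, y
typing: well-typed — term : (C -> A) -> A
ordered: ✗, no contiguous prefix/suffix split fits u, y
linear: ✓, each of y, u used exactly once
affine: ✓, no duplicate uses among y, u
relevant: ✓, every one of y, u appears
unrestricted: ✓, simply typable at (C -> A) -> A; W, C, E all held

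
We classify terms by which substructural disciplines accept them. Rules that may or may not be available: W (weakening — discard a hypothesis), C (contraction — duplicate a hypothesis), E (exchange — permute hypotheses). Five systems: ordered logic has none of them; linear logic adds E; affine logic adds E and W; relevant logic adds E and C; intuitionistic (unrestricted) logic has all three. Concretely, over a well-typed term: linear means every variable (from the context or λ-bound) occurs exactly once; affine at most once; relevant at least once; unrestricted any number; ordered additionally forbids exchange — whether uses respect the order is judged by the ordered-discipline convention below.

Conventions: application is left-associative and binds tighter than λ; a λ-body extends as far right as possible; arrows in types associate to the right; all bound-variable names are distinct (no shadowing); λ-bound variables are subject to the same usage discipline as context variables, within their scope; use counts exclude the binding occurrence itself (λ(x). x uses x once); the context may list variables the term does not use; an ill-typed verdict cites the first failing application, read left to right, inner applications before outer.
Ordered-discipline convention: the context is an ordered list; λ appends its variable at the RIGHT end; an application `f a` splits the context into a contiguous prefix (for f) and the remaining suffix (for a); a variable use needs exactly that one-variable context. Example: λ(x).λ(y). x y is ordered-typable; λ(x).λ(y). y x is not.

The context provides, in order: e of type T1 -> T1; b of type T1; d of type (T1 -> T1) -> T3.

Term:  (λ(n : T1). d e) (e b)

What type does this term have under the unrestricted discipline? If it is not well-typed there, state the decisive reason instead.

term : T3
usage: e: 2×, b: 1×, d: 1×, n (bound): 0×
left-to-right use order: d, e, e, b
typing: the term checks, with type T3
across the five disciplines: ordered ✗ · linear ✗ · affine ✗ · relevant ✗ · unrestricted ✓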